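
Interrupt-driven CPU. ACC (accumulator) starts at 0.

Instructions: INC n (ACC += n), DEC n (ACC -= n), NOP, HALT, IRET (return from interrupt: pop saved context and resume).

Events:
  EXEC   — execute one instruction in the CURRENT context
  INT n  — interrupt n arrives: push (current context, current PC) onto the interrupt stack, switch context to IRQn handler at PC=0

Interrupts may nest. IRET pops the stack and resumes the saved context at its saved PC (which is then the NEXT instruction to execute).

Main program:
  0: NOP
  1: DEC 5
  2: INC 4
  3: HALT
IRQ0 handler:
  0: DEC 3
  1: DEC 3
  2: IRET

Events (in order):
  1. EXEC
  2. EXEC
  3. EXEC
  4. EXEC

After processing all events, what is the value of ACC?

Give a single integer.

Answer: -1

Derivation:
Event 1 (EXEC): [MAIN] PC=0: NOP
Event 2 (EXEC): [MAIN] PC=1: DEC 5 -> ACC=-5
Event 3 (EXEC): [MAIN] PC=2: INC 4 -> ACC=-1
Event 4 (EXEC): [MAIN] PC=3: HALT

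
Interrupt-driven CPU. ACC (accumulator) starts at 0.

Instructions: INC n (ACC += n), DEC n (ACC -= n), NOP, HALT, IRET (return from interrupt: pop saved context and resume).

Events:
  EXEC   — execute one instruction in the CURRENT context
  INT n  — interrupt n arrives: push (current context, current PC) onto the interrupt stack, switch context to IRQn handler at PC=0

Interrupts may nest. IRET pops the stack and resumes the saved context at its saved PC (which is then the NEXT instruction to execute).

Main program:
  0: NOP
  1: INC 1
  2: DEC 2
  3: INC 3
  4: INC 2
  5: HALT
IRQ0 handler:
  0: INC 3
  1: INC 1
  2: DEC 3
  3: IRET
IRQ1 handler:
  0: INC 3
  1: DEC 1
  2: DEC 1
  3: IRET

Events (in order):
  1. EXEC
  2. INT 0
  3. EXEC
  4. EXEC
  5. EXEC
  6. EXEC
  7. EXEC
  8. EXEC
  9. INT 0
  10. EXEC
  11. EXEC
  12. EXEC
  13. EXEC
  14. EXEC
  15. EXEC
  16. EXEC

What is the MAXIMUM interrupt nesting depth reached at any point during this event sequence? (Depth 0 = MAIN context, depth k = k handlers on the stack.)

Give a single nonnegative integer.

Event 1 (EXEC): [MAIN] PC=0: NOP [depth=0]
Event 2 (INT 0): INT 0 arrives: push (MAIN, PC=1), enter IRQ0 at PC=0 (depth now 1) [depth=1]
Event 3 (EXEC): [IRQ0] PC=0: INC 3 -> ACC=3 [depth=1]
Event 4 (EXEC): [IRQ0] PC=1: INC 1 -> ACC=4 [depth=1]
Event 5 (EXEC): [IRQ0] PC=2: DEC 3 -> ACC=1 [depth=1]
Event 6 (EXEC): [IRQ0] PC=3: IRET -> resume MAIN at PC=1 (depth now 0) [depth=0]
Event 7 (EXEC): [MAIN] PC=1: INC 1 -> ACC=2 [depth=0]
Event 8 (EXEC): [MAIN] PC=2: DEC 2 -> ACC=0 [depth=0]
Event 9 (INT 0): INT 0 arrives: push (MAIN, PC=3), enter IRQ0 at PC=0 (depth now 1) [depth=1]
Event 10 (EXEC): [IRQ0] PC=0: INC 3 -> ACC=3 [depth=1]
Event 11 (EXEC): [IRQ0] PC=1: INC 1 -> ACC=4 [depth=1]
Event 12 (EXEC): [IRQ0] PC=2: DEC 3 -> ACC=1 [depth=1]
Event 13 (EXEC): [IRQ0] PC=3: IRET -> resume MAIN at PC=3 (depth now 0) [depth=0]
Event 14 (EXEC): [MAIN] PC=3: INC 3 -> ACC=4 [depth=0]
Event 15 (EXEC): [MAIN] PC=4: INC 2 -> ACC=6 [depth=0]
Event 16 (EXEC): [MAIN] PC=5: HALT [depth=0]
Max depth observed: 1

Answer: 1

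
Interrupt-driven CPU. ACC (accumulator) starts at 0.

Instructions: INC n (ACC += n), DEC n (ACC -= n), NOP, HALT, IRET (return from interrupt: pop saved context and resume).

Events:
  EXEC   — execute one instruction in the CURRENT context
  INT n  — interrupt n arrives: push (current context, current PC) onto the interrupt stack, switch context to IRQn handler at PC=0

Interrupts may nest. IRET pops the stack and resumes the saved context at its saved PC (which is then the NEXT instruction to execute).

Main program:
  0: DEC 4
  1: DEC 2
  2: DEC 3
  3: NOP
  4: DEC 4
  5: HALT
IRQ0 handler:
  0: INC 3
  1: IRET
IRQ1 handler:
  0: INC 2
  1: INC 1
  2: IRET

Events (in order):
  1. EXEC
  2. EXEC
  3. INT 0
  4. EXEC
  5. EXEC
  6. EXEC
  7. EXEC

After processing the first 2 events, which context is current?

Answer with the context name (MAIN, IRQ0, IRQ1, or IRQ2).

Answer: MAIN

Derivation:
Event 1 (EXEC): [MAIN] PC=0: DEC 4 -> ACC=-4
Event 2 (EXEC): [MAIN] PC=1: DEC 2 -> ACC=-6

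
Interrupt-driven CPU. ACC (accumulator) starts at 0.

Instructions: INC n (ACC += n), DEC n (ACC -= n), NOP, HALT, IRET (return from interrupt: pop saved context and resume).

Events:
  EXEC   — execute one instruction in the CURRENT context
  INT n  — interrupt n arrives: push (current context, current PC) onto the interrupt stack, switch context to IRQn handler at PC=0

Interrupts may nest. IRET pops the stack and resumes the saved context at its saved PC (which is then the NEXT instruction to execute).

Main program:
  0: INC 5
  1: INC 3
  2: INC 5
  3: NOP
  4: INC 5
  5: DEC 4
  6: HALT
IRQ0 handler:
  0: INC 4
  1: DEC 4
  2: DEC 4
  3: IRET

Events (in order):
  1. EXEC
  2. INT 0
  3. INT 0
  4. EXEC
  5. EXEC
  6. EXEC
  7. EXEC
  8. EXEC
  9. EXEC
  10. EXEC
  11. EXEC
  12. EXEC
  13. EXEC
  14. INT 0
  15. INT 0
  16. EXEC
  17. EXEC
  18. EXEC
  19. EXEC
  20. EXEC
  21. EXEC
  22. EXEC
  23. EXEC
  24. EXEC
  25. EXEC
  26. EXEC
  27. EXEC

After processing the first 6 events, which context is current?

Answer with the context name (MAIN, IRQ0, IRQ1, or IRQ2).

Event 1 (EXEC): [MAIN] PC=0: INC 5 -> ACC=5
Event 2 (INT 0): INT 0 arrives: push (MAIN, PC=1), enter IRQ0 at PC=0 (depth now 1)
Event 3 (INT 0): INT 0 arrives: push (IRQ0, PC=0), enter IRQ0 at PC=0 (depth now 2)
Event 4 (EXEC): [IRQ0] PC=0: INC 4 -> ACC=9
Event 5 (EXEC): [IRQ0] PC=1: DEC 4 -> ACC=5
Event 6 (EXEC): [IRQ0] PC=2: DEC 4 -> ACC=1

Answer: IRQ0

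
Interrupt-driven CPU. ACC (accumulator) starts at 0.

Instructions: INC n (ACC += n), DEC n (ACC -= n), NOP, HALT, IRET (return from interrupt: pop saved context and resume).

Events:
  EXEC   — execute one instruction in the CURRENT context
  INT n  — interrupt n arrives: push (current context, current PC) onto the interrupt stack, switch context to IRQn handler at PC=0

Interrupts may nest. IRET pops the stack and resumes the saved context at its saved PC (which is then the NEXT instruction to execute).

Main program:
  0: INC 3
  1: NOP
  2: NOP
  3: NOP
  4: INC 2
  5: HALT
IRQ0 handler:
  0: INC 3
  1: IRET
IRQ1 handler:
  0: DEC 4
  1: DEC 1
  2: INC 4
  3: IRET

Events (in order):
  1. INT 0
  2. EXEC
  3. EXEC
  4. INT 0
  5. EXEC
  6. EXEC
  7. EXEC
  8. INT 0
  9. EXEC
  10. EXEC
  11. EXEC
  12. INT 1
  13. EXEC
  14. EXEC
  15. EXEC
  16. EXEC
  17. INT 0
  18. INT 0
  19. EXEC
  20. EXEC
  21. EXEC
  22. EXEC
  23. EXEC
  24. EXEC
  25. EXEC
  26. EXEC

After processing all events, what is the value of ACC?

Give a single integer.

Event 1 (INT 0): INT 0 arrives: push (MAIN, PC=0), enter IRQ0 at PC=0 (depth now 1)
Event 2 (EXEC): [IRQ0] PC=0: INC 3 -> ACC=3
Event 3 (EXEC): [IRQ0] PC=1: IRET -> resume MAIN at PC=0 (depth now 0)
Event 4 (INT 0): INT 0 arrives: push (MAIN, PC=0), enter IRQ0 at PC=0 (depth now 1)
Event 5 (EXEC): [IRQ0] PC=0: INC 3 -> ACC=6
Event 6 (EXEC): [IRQ0] PC=1: IRET -> resume MAIN at PC=0 (depth now 0)
Event 7 (EXEC): [MAIN] PC=0: INC 3 -> ACC=9
Event 8 (INT 0): INT 0 arrives: push (MAIN, PC=1), enter IRQ0 at PC=0 (depth now 1)
Event 9 (EXEC): [IRQ0] PC=0: INC 3 -> ACC=12
Event 10 (EXEC): [IRQ0] PC=1: IRET -> resume MAIN at PC=1 (depth now 0)
Event 11 (EXEC): [MAIN] PC=1: NOP
Event 12 (INT 1): INT 1 arrives: push (MAIN, PC=2), enter IRQ1 at PC=0 (depth now 1)
Event 13 (EXEC): [IRQ1] PC=0: DEC 4 -> ACC=8
Event 14 (EXEC): [IRQ1] PC=1: DEC 1 -> ACC=7
Event 15 (EXEC): [IRQ1] PC=2: INC 4 -> ACC=11
Event 16 (EXEC): [IRQ1] PC=3: IRET -> resume MAIN at PC=2 (depth now 0)
Event 17 (INT 0): INT 0 arrives: push (MAIN, PC=2), enter IRQ0 at PC=0 (depth now 1)
Event 18 (INT 0): INT 0 arrives: push (IRQ0, PC=0), enter IRQ0 at PC=0 (depth now 2)
Event 19 (EXEC): [IRQ0] PC=0: INC 3 -> ACC=14
Event 20 (EXEC): [IRQ0] PC=1: IRET -> resume IRQ0 at PC=0 (depth now 1)
Event 21 (EXEC): [IRQ0] PC=0: INC 3 -> ACC=17
Event 22 (EXEC): [IRQ0] PC=1: IRET -> resume MAIN at PC=2 (depth now 0)
Event 23 (EXEC): [MAIN] PC=2: NOP
Event 24 (EXEC): [MAIN] PC=3: NOP
Event 25 (EXEC): [MAIN] PC=4: INC 2 -> ACC=19
Event 26 (EXEC): [MAIN] PC=5: HALT

Answer: 19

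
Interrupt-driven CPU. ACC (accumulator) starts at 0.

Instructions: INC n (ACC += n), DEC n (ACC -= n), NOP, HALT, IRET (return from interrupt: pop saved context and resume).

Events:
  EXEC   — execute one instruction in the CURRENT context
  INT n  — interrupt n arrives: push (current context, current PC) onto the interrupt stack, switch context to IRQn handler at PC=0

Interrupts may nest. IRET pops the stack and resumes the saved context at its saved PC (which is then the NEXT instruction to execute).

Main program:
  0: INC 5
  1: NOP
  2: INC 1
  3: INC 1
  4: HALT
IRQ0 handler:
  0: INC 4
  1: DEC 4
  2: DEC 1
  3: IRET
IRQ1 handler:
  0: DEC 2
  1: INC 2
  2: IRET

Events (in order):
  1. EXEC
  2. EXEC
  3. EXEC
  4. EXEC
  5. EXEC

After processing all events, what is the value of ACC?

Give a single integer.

Answer: 7

Derivation:
Event 1 (EXEC): [MAIN] PC=0: INC 5 -> ACC=5
Event 2 (EXEC): [MAIN] PC=1: NOP
Event 3 (EXEC): [MAIN] PC=2: INC 1 -> ACC=6
Event 4 (EXEC): [MAIN] PC=3: INC 1 -> ACC=7
Event 5 (EXEC): [MAIN] PC=4: HALT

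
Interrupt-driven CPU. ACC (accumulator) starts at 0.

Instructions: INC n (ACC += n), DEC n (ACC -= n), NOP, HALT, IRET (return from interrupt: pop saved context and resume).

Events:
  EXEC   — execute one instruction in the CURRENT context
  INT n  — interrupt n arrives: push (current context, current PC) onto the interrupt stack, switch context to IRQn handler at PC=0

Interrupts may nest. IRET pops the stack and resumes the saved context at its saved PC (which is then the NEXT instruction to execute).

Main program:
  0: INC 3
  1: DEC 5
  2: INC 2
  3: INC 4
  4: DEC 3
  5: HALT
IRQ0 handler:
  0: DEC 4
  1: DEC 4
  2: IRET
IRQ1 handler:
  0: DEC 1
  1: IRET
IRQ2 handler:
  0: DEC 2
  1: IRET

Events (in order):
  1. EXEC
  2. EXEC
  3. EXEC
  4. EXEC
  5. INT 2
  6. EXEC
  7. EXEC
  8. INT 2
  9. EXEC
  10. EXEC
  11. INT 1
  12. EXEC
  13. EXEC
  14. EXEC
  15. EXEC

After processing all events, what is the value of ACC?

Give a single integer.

Answer: -4

Derivation:
Event 1 (EXEC): [MAIN] PC=0: INC 3 -> ACC=3
Event 2 (EXEC): [MAIN] PC=1: DEC 5 -> ACC=-2
Event 3 (EXEC): [MAIN] PC=2: INC 2 -> ACC=0
Event 4 (EXEC): [MAIN] PC=3: INC 4 -> ACC=4
Event 5 (INT 2): INT 2 arrives: push (MAIN, PC=4), enter IRQ2 at PC=0 (depth now 1)
Event 6 (EXEC): [IRQ2] PC=0: DEC 2 -> ACC=2
Event 7 (EXEC): [IRQ2] PC=1: IRET -> resume MAIN at PC=4 (depth now 0)
Event 8 (INT 2): INT 2 arrives: push (MAIN, PC=4), enter IRQ2 at PC=0 (depth now 1)
Event 9 (EXEC): [IRQ2] PC=0: DEC 2 -> ACC=0
Event 10 (EXEC): [IRQ2] PC=1: IRET -> resume MAIN at PC=4 (depth now 0)
Event 11 (INT 1): INT 1 arrives: push (MAIN, PC=4), enter IRQ1 at PC=0 (depth now 1)
Event 12 (EXEC): [IRQ1] PC=0: DEC 1 -> ACC=-1
Event 13 (EXEC): [IRQ1] PC=1: IRET -> resume MAIN at PC=4 (depth now 0)
Event 14 (EXEC): [MAIN] PC=4: DEC 3 -> ACC=-4
Event 15 (EXEC): [MAIN] PC=5: HALT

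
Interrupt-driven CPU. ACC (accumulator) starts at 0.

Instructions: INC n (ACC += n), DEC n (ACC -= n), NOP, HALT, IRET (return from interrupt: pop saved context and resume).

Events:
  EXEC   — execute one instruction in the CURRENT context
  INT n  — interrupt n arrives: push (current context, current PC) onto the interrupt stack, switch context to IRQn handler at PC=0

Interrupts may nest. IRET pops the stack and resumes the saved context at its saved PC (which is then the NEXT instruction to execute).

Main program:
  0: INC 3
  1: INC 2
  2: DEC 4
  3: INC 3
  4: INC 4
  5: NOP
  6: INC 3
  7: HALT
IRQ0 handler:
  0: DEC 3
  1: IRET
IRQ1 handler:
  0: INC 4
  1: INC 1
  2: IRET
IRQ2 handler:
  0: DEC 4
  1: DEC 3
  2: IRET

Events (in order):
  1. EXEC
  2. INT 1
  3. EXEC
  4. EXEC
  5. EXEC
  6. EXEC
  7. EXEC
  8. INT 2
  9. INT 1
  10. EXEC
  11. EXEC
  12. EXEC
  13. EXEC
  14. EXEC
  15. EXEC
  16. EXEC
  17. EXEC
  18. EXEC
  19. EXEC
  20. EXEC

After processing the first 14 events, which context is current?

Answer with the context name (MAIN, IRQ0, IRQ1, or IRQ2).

Event 1 (EXEC): [MAIN] PC=0: INC 3 -> ACC=3
Event 2 (INT 1): INT 1 arrives: push (MAIN, PC=1), enter IRQ1 at PC=0 (depth now 1)
Event 3 (EXEC): [IRQ1] PC=0: INC 4 -> ACC=7
Event 4 (EXEC): [IRQ1] PC=1: INC 1 -> ACC=8
Event 5 (EXEC): [IRQ1] PC=2: IRET -> resume MAIN at PC=1 (depth now 0)
Event 6 (EXEC): [MAIN] PC=1: INC 2 -> ACC=10
Event 7 (EXEC): [MAIN] PC=2: DEC 4 -> ACC=6
Event 8 (INT 2): INT 2 arrives: push (MAIN, PC=3), enter IRQ2 at PC=0 (depth now 1)
Event 9 (INT 1): INT 1 arrives: push (IRQ2, PC=0), enter IRQ1 at PC=0 (depth now 2)
Event 10 (EXEC): [IRQ1] PC=0: INC 4 -> ACC=10
Event 11 (EXEC): [IRQ1] PC=1: INC 1 -> ACC=11
Event 12 (EXEC): [IRQ1] PC=2: IRET -> resume IRQ2 at PC=0 (depth now 1)
Event 13 (EXEC): [IRQ2] PC=0: DEC 4 -> ACC=7
Event 14 (EXEC): [IRQ2] PC=1: DEC 3 -> ACC=4

Answer: IRQ2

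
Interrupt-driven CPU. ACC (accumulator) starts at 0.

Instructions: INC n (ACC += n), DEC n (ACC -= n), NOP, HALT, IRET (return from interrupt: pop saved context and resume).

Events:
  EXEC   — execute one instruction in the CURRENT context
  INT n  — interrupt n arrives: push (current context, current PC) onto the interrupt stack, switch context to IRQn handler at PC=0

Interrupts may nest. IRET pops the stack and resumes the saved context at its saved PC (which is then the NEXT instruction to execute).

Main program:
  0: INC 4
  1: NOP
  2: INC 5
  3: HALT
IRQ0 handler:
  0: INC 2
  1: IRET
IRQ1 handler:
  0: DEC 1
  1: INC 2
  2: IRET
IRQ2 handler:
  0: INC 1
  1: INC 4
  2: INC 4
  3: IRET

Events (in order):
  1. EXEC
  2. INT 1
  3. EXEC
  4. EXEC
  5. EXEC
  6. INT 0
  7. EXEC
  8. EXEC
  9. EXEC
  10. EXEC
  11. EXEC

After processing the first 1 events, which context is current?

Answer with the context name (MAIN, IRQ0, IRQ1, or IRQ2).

Event 1 (EXEC): [MAIN] PC=0: INC 4 -> ACC=4

Answer: MAIN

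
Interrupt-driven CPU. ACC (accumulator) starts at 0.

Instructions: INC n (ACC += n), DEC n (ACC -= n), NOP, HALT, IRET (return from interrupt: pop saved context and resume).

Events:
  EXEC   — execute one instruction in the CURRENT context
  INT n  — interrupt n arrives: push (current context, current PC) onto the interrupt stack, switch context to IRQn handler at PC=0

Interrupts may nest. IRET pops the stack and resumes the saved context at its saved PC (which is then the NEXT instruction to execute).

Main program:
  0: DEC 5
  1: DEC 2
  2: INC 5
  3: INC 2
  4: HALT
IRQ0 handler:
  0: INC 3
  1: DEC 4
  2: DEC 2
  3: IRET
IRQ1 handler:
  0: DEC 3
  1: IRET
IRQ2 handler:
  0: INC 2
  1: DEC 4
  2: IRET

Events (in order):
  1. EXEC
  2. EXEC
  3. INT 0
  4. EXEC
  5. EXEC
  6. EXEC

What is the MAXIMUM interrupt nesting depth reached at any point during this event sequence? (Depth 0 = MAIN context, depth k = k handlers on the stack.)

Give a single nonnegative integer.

Event 1 (EXEC): [MAIN] PC=0: DEC 5 -> ACC=-5 [depth=0]
Event 2 (EXEC): [MAIN] PC=1: DEC 2 -> ACC=-7 [depth=0]
Event 3 (INT 0): INT 0 arrives: push (MAIN, PC=2), enter IRQ0 at PC=0 (depth now 1) [depth=1]
Event 4 (EXEC): [IRQ0] PC=0: INC 3 -> ACC=-4 [depth=1]
Event 5 (EXEC): [IRQ0] PC=1: DEC 4 -> ACC=-8 [depth=1]
Event 6 (EXEC): [IRQ0] PC=2: DEC 2 -> ACC=-10 [depth=1]
Max depth observed: 1

Answer: 1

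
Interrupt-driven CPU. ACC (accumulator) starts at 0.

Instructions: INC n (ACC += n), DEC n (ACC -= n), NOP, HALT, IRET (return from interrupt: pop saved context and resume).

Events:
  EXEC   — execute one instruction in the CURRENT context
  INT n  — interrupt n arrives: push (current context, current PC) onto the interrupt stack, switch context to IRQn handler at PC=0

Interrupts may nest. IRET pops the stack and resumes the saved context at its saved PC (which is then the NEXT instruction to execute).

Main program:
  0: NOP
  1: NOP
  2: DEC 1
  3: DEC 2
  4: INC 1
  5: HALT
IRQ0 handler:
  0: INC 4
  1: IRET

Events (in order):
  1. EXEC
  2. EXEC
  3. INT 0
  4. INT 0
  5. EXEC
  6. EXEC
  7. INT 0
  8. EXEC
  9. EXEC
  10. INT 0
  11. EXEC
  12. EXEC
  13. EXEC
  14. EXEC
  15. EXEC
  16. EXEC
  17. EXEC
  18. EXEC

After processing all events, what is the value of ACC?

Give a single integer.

Event 1 (EXEC): [MAIN] PC=0: NOP
Event 2 (EXEC): [MAIN] PC=1: NOP
Event 3 (INT 0): INT 0 arrives: push (MAIN, PC=2), enter IRQ0 at PC=0 (depth now 1)
Event 4 (INT 0): INT 0 arrives: push (IRQ0, PC=0), enter IRQ0 at PC=0 (depth now 2)
Event 5 (EXEC): [IRQ0] PC=0: INC 4 -> ACC=4
Event 6 (EXEC): [IRQ0] PC=1: IRET -> resume IRQ0 at PC=0 (depth now 1)
Event 7 (INT 0): INT 0 arrives: push (IRQ0, PC=0), enter IRQ0 at PC=0 (depth now 2)
Event 8 (EXEC): [IRQ0] PC=0: INC 4 -> ACC=8
Event 9 (EXEC): [IRQ0] PC=1: IRET -> resume IRQ0 at PC=0 (depth now 1)
Event 10 (INT 0): INT 0 arrives: push (IRQ0, PC=0), enter IRQ0 at PC=0 (depth now 2)
Event 11 (EXEC): [IRQ0] PC=0: INC 4 -> ACC=12
Event 12 (EXEC): [IRQ0] PC=1: IRET -> resume IRQ0 at PC=0 (depth now 1)
Event 13 (EXEC): [IRQ0] PC=0: INC 4 -> ACC=16
Event 14 (EXEC): [IRQ0] PC=1: IRET -> resume MAIN at PC=2 (depth now 0)
Event 15 (EXEC): [MAIN] PC=2: DEC 1 -> ACC=15
Event 16 (EXEC): [MAIN] PC=3: DEC 2 -> ACC=13
Event 17 (EXEC): [MAIN] PC=4: INC 1 -> ACC=14
Event 18 (EXEC): [MAIN] PC=5: HALT

Answer: 14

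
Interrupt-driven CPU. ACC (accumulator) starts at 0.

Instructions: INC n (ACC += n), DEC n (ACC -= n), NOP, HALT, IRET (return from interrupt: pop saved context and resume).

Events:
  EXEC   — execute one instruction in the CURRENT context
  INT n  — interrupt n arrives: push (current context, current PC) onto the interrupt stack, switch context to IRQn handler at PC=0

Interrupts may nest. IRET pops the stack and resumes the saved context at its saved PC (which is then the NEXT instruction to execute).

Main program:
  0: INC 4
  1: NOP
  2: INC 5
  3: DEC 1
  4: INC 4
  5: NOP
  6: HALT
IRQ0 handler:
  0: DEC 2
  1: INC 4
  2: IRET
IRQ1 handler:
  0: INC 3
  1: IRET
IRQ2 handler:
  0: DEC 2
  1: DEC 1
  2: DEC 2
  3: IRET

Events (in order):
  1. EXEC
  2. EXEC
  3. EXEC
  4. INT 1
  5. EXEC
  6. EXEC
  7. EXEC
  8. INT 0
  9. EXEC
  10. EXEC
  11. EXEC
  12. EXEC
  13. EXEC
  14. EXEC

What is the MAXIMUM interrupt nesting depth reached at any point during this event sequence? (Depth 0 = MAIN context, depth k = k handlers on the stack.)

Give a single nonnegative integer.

Answer: 1

Derivation:
Event 1 (EXEC): [MAIN] PC=0: INC 4 -> ACC=4 [depth=0]
Event 2 (EXEC): [MAIN] PC=1: NOP [depth=0]
Event 3 (EXEC): [MAIN] PC=2: INC 5 -> ACC=9 [depth=0]
Event 4 (INT 1): INT 1 arrives: push (MAIN, PC=3), enter IRQ1 at PC=0 (depth now 1) [depth=1]
Event 5 (EXEC): [IRQ1] PC=0: INC 3 -> ACC=12 [depth=1]
Event 6 (EXEC): [IRQ1] PC=1: IRET -> resume MAIN at PC=3 (depth now 0) [depth=0]
Event 7 (EXEC): [MAIN] PC=3: DEC 1 -> ACC=11 [depth=0]
Event 8 (INT 0): INT 0 arrives: push (MAIN, PC=4), enter IRQ0 at PC=0 (depth now 1) [depth=1]
Event 9 (EXEC): [IRQ0] PC=0: DEC 2 -> ACC=9 [depth=1]
Event 10 (EXEC): [IRQ0] PC=1: INC 4 -> ACC=13 [depth=1]
Event 11 (EXEC): [IRQ0] PC=2: IRET -> resume MAIN at PC=4 (depth now 0) [depth=0]
Event 12 (EXEC): [MAIN] PC=4: INC 4 -> ACC=17 [depth=0]
Event 13 (EXEC): [MAIN] PC=5: NOP [depth=0]
Event 14 (EXEC): [MAIN] PC=6: HALT [depth=0]
Max depth observed: 1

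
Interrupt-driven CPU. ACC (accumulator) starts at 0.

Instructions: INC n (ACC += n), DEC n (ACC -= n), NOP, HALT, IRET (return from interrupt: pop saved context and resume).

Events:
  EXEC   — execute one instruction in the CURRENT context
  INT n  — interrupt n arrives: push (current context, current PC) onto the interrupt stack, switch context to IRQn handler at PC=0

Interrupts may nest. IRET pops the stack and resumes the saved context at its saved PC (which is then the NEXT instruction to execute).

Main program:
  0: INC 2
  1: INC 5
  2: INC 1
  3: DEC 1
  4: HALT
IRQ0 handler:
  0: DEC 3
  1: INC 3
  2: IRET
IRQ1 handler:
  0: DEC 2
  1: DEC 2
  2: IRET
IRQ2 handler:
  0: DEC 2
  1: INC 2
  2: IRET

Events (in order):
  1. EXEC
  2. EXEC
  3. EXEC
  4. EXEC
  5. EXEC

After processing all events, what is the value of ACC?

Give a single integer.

Answer: 7

Derivation:
Event 1 (EXEC): [MAIN] PC=0: INC 2 -> ACC=2
Event 2 (EXEC): [MAIN] PC=1: INC 5 -> ACC=7
Event 3 (EXEC): [MAIN] PC=2: INC 1 -> ACC=8
Event 4 (EXEC): [MAIN] PC=3: DEC 1 -> ACC=7
Event 5 (EXEC): [MAIN] PC=4: HALT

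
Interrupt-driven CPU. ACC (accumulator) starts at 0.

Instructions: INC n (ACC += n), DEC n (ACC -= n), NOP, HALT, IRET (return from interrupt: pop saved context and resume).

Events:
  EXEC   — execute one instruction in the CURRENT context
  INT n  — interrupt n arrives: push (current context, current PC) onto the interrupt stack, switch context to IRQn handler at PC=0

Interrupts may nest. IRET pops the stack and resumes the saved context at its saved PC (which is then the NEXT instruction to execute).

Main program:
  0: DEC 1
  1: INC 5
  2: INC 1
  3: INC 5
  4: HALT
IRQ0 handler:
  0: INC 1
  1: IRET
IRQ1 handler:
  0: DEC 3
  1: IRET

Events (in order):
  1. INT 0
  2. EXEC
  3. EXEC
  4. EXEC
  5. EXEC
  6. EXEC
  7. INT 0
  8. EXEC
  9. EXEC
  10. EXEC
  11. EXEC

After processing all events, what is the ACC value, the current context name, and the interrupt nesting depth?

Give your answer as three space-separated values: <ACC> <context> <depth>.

Event 1 (INT 0): INT 0 arrives: push (MAIN, PC=0), enter IRQ0 at PC=0 (depth now 1)
Event 2 (EXEC): [IRQ0] PC=0: INC 1 -> ACC=1
Event 3 (EXEC): [IRQ0] PC=1: IRET -> resume MAIN at PC=0 (depth now 0)
Event 4 (EXEC): [MAIN] PC=0: DEC 1 -> ACC=0
Event 5 (EXEC): [MAIN] PC=1: INC 5 -> ACC=5
Event 6 (EXEC): [MAIN] PC=2: INC 1 -> ACC=6
Event 7 (INT 0): INT 0 arrives: push (MAIN, PC=3), enter IRQ0 at PC=0 (depth now 1)
Event 8 (EXEC): [IRQ0] PC=0: INC 1 -> ACC=7
Event 9 (EXEC): [IRQ0] PC=1: IRET -> resume MAIN at PC=3 (depth now 0)
Event 10 (EXEC): [MAIN] PC=3: INC 5 -> ACC=12
Event 11 (EXEC): [MAIN] PC=4: HALT

Answer: 12 MAIN 0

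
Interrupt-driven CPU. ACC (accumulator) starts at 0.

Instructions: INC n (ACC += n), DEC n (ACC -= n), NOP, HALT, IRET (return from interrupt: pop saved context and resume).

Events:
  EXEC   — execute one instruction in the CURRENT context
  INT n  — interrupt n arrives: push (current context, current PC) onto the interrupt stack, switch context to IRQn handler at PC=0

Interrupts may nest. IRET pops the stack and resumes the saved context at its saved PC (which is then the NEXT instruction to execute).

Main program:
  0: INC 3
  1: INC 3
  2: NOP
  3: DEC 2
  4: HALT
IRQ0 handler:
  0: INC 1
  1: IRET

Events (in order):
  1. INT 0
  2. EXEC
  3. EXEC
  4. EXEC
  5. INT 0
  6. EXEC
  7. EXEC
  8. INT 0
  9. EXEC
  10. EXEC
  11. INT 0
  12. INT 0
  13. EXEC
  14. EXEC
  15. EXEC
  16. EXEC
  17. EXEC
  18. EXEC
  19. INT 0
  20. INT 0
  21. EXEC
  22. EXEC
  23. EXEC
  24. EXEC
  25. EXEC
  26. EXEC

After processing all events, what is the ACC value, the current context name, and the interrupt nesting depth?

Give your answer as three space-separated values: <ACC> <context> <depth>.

Event 1 (INT 0): INT 0 arrives: push (MAIN, PC=0), enter IRQ0 at PC=0 (depth now 1)
Event 2 (EXEC): [IRQ0] PC=0: INC 1 -> ACC=1
Event 3 (EXEC): [IRQ0] PC=1: IRET -> resume MAIN at PC=0 (depth now 0)
Event 4 (EXEC): [MAIN] PC=0: INC 3 -> ACC=4
Event 5 (INT 0): INT 0 arrives: push (MAIN, PC=1), enter IRQ0 at PC=0 (depth now 1)
Event 6 (EXEC): [IRQ0] PC=0: INC 1 -> ACC=5
Event 7 (EXEC): [IRQ0] PC=1: IRET -> resume MAIN at PC=1 (depth now 0)
Event 8 (INT 0): INT 0 arrives: push (MAIN, PC=1), enter IRQ0 at PC=0 (depth now 1)
Event 9 (EXEC): [IRQ0] PC=0: INC 1 -> ACC=6
Event 10 (EXEC): [IRQ0] PC=1: IRET -> resume MAIN at PC=1 (depth now 0)
Event 11 (INT 0): INT 0 arrives: push (MAIN, PC=1), enter IRQ0 at PC=0 (depth now 1)
Event 12 (INT 0): INT 0 arrives: push (IRQ0, PC=0), enter IRQ0 at PC=0 (depth now 2)
Event 13 (EXEC): [IRQ0] PC=0: INC 1 -> ACC=7
Event 14 (EXEC): [IRQ0] PC=1: IRET -> resume IRQ0 at PC=0 (depth now 1)
Event 15 (EXEC): [IRQ0] PC=0: INC 1 -> ACC=8
Event 16 (EXEC): [IRQ0] PC=1: IRET -> resume MAIN at PC=1 (depth now 0)
Event 17 (EXEC): [MAIN] PC=1: INC 3 -> ACC=11
Event 18 (EXEC): [MAIN] PC=2: NOP
Event 19 (INT 0): INT 0 arrives: push (MAIN, PC=3), enter IRQ0 at PC=0 (depth now 1)
Event 20 (INT 0): INT 0 arrives: push (IRQ0, PC=0), enter IRQ0 at PC=0 (depth now 2)
Event 21 (EXEC): [IRQ0] PC=0: INC 1 -> ACC=12
Event 22 (EXEC): [IRQ0] PC=1: IRET -> resume IRQ0 at PC=0 (depth now 1)
Event 23 (EXEC): [IRQ0] PC=0: INC 1 -> ACC=13
Event 24 (EXEC): [IRQ0] PC=1: IRET -> resume MAIN at PC=3 (depth now 0)
Event 25 (EXEC): [MAIN] PC=3: DEC 2 -> ACC=11
Event 26 (EXEC): [MAIN] PC=4: HALT

Answer: 11 MAIN 0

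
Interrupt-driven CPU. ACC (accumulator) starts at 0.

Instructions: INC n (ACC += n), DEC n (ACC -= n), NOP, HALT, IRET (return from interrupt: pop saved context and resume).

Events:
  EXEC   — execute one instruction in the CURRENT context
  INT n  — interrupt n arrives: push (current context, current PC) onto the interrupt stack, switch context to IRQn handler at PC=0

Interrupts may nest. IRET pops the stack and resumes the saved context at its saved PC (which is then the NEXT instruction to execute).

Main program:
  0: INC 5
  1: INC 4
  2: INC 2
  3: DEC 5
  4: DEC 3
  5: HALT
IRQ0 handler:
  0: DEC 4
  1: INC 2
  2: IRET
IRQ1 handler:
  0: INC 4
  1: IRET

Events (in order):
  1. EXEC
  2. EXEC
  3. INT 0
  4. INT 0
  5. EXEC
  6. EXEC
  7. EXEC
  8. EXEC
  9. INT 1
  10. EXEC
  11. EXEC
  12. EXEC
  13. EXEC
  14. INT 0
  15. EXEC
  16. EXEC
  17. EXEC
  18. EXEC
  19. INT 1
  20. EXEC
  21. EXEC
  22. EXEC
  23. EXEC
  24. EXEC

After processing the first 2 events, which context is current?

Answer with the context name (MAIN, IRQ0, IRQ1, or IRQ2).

Answer: MAIN

Derivation:
Event 1 (EXEC): [MAIN] PC=0: INC 5 -> ACC=5
Event 2 (EXEC): [MAIN] PC=1: INC 4 -> ACC=9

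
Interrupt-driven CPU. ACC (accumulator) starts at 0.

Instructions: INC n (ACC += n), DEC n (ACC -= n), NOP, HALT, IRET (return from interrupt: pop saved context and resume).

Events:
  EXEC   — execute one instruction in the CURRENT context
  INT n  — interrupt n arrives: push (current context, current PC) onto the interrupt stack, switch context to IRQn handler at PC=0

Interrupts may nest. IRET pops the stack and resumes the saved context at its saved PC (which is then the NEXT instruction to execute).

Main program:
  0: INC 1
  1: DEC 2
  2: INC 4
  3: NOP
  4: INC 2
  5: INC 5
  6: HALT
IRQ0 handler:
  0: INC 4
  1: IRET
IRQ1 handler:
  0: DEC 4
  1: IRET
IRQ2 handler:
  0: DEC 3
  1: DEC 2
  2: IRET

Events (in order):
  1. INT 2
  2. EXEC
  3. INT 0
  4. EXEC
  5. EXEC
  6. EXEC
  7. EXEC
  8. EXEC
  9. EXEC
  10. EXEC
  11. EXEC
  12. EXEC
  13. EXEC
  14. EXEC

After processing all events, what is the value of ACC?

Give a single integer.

Answer: 9

Derivation:
Event 1 (INT 2): INT 2 arrives: push (MAIN, PC=0), enter IRQ2 at PC=0 (depth now 1)
Event 2 (EXEC): [IRQ2] PC=0: DEC 3 -> ACC=-3
Event 3 (INT 0): INT 0 arrives: push (IRQ2, PC=1), enter IRQ0 at PC=0 (depth now 2)
Event 4 (EXEC): [IRQ0] PC=0: INC 4 -> ACC=1
Event 5 (EXEC): [IRQ0] PC=1: IRET -> resume IRQ2 at PC=1 (depth now 1)
Event 6 (EXEC): [IRQ2] PC=1: DEC 2 -> ACC=-1
Event 7 (EXEC): [IRQ2] PC=2: IRET -> resume MAIN at PC=0 (depth now 0)
Event 8 (EXEC): [MAIN] PC=0: INC 1 -> ACC=0
Event 9 (EXEC): [MAIN] PC=1: DEC 2 -> ACC=-2
Event 10 (EXEC): [MAIN] PC=2: INC 4 -> ACC=2
Event 11 (EXEC): [MAIN] PC=3: NOP
Event 12 (EXEC): [MAIN] PC=4: INC 2 -> ACC=4
Event 13 (EXEC): [MAIN] PC=5: INC 5 -> ACC=9
Event 14 (EXEC): [MAIN] PC=6: HALT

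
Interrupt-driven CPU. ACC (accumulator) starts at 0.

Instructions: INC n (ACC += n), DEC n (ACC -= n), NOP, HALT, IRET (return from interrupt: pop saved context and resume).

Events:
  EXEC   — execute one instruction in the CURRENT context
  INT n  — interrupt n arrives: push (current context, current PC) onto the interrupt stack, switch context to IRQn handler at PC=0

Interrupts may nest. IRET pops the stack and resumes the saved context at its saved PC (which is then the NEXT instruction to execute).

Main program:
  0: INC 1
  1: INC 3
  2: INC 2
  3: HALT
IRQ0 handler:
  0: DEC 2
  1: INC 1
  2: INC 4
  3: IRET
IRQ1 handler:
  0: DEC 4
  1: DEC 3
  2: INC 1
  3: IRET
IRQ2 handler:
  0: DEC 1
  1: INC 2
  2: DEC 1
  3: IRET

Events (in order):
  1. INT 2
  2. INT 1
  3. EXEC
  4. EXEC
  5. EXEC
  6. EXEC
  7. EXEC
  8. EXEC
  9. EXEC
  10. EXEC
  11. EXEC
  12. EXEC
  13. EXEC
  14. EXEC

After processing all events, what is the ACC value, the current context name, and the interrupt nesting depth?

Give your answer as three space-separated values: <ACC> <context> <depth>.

Event 1 (INT 2): INT 2 arrives: push (MAIN, PC=0), enter IRQ2 at PC=0 (depth now 1)
Event 2 (INT 1): INT 1 arrives: push (IRQ2, PC=0), enter IRQ1 at PC=0 (depth now 2)
Event 3 (EXEC): [IRQ1] PC=0: DEC 4 -> ACC=-4
Event 4 (EXEC): [IRQ1] PC=1: DEC 3 -> ACC=-7
Event 5 (EXEC): [IRQ1] PC=2: INC 1 -> ACC=-6
Event 6 (EXEC): [IRQ1] PC=3: IRET -> resume IRQ2 at PC=0 (depth now 1)
Event 7 (EXEC): [IRQ2] PC=0: DEC 1 -> ACC=-7
Event 8 (EXEC): [IRQ2] PC=1: INC 2 -> ACC=-5
Event 9 (EXEC): [IRQ2] PC=2: DEC 1 -> ACC=-6
Event 10 (EXEC): [IRQ2] PC=3: IRET -> resume MAIN at PC=0 (depth now 0)
Event 11 (EXEC): [MAIN] PC=0: INC 1 -> ACC=-5
Event 12 (EXEC): [MAIN] PC=1: INC 3 -> ACC=-2
Event 13 (EXEC): [MAIN] PC=2: INC 2 -> ACC=0
Event 14 (EXEC): [MAIN] PC=3: HALT

Answer: 0 MAIN 0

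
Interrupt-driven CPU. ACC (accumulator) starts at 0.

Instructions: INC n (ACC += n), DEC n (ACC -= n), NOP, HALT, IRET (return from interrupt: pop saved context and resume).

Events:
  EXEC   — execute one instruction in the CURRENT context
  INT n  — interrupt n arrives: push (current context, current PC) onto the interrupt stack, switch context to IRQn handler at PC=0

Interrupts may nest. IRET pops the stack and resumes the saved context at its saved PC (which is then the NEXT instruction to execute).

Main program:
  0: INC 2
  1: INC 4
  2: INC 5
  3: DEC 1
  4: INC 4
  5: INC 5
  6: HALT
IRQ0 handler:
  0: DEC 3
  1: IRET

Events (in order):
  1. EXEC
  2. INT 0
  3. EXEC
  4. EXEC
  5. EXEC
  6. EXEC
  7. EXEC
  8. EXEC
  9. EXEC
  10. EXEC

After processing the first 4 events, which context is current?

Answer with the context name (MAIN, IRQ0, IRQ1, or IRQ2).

Event 1 (EXEC): [MAIN] PC=0: INC 2 -> ACC=2
Event 2 (INT 0): INT 0 arrives: push (MAIN, PC=1), enter IRQ0 at PC=0 (depth now 1)
Event 3 (EXEC): [IRQ0] PC=0: DEC 3 -> ACC=-1
Event 4 (EXEC): [IRQ0] PC=1: IRET -> resume MAIN at PC=1 (depth now 0)

Answer: MAIN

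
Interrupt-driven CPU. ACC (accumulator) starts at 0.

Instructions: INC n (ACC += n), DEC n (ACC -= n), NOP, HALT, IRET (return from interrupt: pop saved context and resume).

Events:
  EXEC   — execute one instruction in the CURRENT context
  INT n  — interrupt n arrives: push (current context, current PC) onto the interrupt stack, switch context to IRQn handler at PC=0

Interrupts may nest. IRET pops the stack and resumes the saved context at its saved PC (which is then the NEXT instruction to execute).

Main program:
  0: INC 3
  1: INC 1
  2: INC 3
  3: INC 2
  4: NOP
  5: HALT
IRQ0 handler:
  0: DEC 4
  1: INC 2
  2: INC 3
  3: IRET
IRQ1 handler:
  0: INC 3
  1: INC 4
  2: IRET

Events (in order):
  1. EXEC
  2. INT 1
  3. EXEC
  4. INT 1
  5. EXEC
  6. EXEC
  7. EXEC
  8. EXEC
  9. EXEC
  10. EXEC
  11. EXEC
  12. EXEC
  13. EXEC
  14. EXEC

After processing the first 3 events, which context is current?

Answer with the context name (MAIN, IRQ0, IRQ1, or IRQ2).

Event 1 (EXEC): [MAIN] PC=0: INC 3 -> ACC=3
Event 2 (INT 1): INT 1 arrives: push (MAIN, PC=1), enter IRQ1 at PC=0 (depth now 1)
Event 3 (EXEC): [IRQ1] PC=0: INC 3 -> ACC=6

Answer: IRQ1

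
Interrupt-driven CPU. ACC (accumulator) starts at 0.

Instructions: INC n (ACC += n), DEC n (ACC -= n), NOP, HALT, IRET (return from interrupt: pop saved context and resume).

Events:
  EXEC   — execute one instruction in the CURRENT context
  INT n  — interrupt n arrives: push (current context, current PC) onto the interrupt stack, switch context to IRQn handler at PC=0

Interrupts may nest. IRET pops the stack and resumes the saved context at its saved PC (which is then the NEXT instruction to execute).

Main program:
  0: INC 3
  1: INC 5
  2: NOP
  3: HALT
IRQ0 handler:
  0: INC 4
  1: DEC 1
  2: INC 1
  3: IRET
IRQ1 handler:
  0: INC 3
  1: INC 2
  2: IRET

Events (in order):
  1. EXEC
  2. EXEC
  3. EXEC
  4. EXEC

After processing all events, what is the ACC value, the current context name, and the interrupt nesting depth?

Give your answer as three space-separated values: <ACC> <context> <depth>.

Event 1 (EXEC): [MAIN] PC=0: INC 3 -> ACC=3
Event 2 (EXEC): [MAIN] PC=1: INC 5 -> ACC=8
Event 3 (EXEC): [MAIN] PC=2: NOP
Event 4 (EXEC): [MAIN] PC=3: HALT

Answer: 8 MAIN 0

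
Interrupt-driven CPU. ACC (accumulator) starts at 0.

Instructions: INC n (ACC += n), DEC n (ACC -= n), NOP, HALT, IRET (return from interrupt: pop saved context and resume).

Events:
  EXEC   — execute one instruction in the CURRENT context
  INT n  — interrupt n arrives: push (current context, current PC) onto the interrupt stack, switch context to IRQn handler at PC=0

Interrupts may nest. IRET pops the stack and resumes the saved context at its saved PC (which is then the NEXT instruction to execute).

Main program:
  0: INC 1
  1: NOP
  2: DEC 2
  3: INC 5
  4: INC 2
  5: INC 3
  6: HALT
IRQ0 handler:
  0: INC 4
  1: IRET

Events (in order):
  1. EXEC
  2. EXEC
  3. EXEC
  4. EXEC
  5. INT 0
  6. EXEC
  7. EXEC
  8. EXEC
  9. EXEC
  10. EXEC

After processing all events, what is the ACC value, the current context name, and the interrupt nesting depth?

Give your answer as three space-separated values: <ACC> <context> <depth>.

Answer: 13 MAIN 0

Derivation:
Event 1 (EXEC): [MAIN] PC=0: INC 1 -> ACC=1
Event 2 (EXEC): [MAIN] PC=1: NOP
Event 3 (EXEC): [MAIN] PC=2: DEC 2 -> ACC=-1
Event 4 (EXEC): [MAIN] PC=3: INC 5 -> ACC=4
Event 5 (INT 0): INT 0 arrives: push (MAIN, PC=4), enter IRQ0 at PC=0 (depth now 1)
Event 6 (EXEC): [IRQ0] PC=0: INC 4 -> ACC=8
Event 7 (EXEC): [IRQ0] PC=1: IRET -> resume MAIN at PC=4 (depth now 0)
Event 8 (EXEC): [MAIN] PC=4: INC 2 -> ACC=10
Event 9 (EXEC): [MAIN] PC=5: INC 3 -> ACC=13
Event 10 (EXEC): [MAIN] PC=6: HALT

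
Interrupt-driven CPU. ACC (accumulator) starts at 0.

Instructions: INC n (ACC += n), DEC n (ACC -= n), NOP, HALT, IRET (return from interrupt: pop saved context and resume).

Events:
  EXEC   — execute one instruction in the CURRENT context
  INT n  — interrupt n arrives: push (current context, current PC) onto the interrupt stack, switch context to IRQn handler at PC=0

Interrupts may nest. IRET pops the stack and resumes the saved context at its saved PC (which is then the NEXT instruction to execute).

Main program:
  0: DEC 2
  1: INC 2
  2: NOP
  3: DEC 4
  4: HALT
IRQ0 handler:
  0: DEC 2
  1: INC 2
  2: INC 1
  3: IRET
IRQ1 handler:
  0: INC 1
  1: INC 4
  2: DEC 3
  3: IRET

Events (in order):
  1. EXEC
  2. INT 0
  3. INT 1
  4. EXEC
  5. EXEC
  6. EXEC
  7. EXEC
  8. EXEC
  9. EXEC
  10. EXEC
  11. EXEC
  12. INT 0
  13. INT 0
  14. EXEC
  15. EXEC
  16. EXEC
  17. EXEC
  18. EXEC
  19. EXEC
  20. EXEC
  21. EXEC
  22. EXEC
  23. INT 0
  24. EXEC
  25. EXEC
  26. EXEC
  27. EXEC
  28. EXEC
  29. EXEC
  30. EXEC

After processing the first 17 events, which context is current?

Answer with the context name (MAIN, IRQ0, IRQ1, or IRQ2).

Event 1 (EXEC): [MAIN] PC=0: DEC 2 -> ACC=-2
Event 2 (INT 0): INT 0 arrives: push (MAIN, PC=1), enter IRQ0 at PC=0 (depth now 1)
Event 3 (INT 1): INT 1 arrives: push (IRQ0, PC=0), enter IRQ1 at PC=0 (depth now 2)
Event 4 (EXEC): [IRQ1] PC=0: INC 1 -> ACC=-1
Event 5 (EXEC): [IRQ1] PC=1: INC 4 -> ACC=3
Event 6 (EXEC): [IRQ1] PC=2: DEC 3 -> ACC=0
Event 7 (EXEC): [IRQ1] PC=3: IRET -> resume IRQ0 at PC=0 (depth now 1)
Event 8 (EXEC): [IRQ0] PC=0: DEC 2 -> ACC=-2
Event 9 (EXEC): [IRQ0] PC=1: INC 2 -> ACC=0
Event 10 (EXEC): [IRQ0] PC=2: INC 1 -> ACC=1
Event 11 (EXEC): [IRQ0] PC=3: IRET -> resume MAIN at PC=1 (depth now 0)
Event 12 (INT 0): INT 0 arrives: push (MAIN, PC=1), enter IRQ0 at PC=0 (depth now 1)
Event 13 (INT 0): INT 0 arrives: push (IRQ0, PC=0), enter IRQ0 at PC=0 (depth now 2)
Event 14 (EXEC): [IRQ0] PC=0: DEC 2 -> ACC=-1
Event 15 (EXEC): [IRQ0] PC=1: INC 2 -> ACC=1
Event 16 (EXEC): [IRQ0] PC=2: INC 1 -> ACC=2
Event 17 (EXEC): [IRQ0] PC=3: IRET -> resume IRQ0 at PC=0 (depth now 1)

Answer: IRQ0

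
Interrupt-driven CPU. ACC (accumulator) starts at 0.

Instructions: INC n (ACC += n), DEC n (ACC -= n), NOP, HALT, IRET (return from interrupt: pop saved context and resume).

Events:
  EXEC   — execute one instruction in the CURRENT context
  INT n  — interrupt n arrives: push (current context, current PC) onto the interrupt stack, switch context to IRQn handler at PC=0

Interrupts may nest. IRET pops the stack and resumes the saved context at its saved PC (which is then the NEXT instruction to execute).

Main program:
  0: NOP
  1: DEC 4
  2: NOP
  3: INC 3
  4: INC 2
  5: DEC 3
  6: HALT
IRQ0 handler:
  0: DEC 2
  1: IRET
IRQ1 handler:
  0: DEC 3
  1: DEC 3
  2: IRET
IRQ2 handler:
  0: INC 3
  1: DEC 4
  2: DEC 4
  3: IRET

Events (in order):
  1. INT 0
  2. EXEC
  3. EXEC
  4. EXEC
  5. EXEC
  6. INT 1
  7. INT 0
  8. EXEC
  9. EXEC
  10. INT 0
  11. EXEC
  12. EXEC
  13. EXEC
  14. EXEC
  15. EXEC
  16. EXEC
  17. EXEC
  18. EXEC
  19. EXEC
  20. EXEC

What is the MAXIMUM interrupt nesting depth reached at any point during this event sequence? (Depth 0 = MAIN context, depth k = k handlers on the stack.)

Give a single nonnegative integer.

Answer: 2

Derivation:
Event 1 (INT 0): INT 0 arrives: push (MAIN, PC=0), enter IRQ0 at PC=0 (depth now 1) [depth=1]
Event 2 (EXEC): [IRQ0] PC=0: DEC 2 -> ACC=-2 [depth=1]
Event 3 (EXEC): [IRQ0] PC=1: IRET -> resume MAIN at PC=0 (depth now 0) [depth=0]
Event 4 (EXEC): [MAIN] PC=0: NOP [depth=0]
Event 5 (EXEC): [MAIN] PC=1: DEC 4 -> ACC=-6 [depth=0]
Event 6 (INT 1): INT 1 arrives: push (MAIN, PC=2), enter IRQ1 at PC=0 (depth now 1) [depth=1]
Event 7 (INT 0): INT 0 arrives: push (IRQ1, PC=0), enter IRQ0 at PC=0 (depth now 2) [depth=2]
Event 8 (EXEC): [IRQ0] PC=0: DEC 2 -> ACC=-8 [depth=2]
Event 9 (EXEC): [IRQ0] PC=1: IRET -> resume IRQ1 at PC=0 (depth now 1) [depth=1]
Event 10 (INT 0): INT 0 arrives: push (IRQ1, PC=0), enter IRQ0 at PC=0 (depth now 2) [depth=2]
Event 11 (EXEC): [IRQ0] PC=0: DEC 2 -> ACC=-10 [depth=2]
Event 12 (EXEC): [IRQ0] PC=1: IRET -> resume IRQ1 at PC=0 (depth now 1) [depth=1]
Event 13 (EXEC): [IRQ1] PC=0: DEC 3 -> ACC=-13 [depth=1]
Event 14 (EXEC): [IRQ1] PC=1: DEC 3 -> ACC=-16 [depth=1]
Event 15 (EXEC): [IRQ1] PC=2: IRET -> resume MAIN at PC=2 (depth now 0) [depth=0]
Event 16 (EXEC): [MAIN] PC=2: NOP [depth=0]
Event 17 (EXEC): [MAIN] PC=3: INC 3 -> ACC=-13 [depth=0]
Event 18 (EXEC): [MAIN] PC=4: INC 2 -> ACC=-11 [depth=0]
Event 19 (EXEC): [MAIN] PC=5: DEC 3 -> ACC=-14 [depth=0]
Event 20 (EXEC): [MAIN] PC=6: HALT [depth=0]
Max depth observed: 2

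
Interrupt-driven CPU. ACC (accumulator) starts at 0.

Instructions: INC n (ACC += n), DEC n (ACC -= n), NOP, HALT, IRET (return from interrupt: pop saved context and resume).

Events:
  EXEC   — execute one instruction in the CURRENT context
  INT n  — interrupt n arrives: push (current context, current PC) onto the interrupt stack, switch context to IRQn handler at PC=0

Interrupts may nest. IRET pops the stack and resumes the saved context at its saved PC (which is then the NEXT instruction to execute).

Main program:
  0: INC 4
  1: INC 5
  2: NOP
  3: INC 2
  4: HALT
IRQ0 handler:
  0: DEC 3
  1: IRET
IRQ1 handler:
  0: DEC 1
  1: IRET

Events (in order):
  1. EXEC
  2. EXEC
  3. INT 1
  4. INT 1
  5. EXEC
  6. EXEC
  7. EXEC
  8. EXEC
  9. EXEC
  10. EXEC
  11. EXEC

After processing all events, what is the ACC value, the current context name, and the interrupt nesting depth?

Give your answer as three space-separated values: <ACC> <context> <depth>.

Answer: 9 MAIN 0

Derivation:
Event 1 (EXEC): [MAIN] PC=0: INC 4 -> ACC=4
Event 2 (EXEC): [MAIN] PC=1: INC 5 -> ACC=9
Event 3 (INT 1): INT 1 arrives: push (MAIN, PC=2), enter IRQ1 at PC=0 (depth now 1)
Event 4 (INT 1): INT 1 arrives: push (IRQ1, PC=0), enter IRQ1 at PC=0 (depth now 2)
Event 5 (EXEC): [IRQ1] PC=0: DEC 1 -> ACC=8
Event 6 (EXEC): [IRQ1] PC=1: IRET -> resume IRQ1 at PC=0 (depth now 1)
Event 7 (EXEC): [IRQ1] PC=0: DEC 1 -> ACC=7
Event 8 (EXEC): [IRQ1] PC=1: IRET -> resume MAIN at PC=2 (depth now 0)
Event 9 (EXEC): [MAIN] PC=2: NOP
Event 10 (EXEC): [MAIN] PC=3: INC 2 -> ACC=9
Event 11 (EXEC): [MAIN] PC=4: HALT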